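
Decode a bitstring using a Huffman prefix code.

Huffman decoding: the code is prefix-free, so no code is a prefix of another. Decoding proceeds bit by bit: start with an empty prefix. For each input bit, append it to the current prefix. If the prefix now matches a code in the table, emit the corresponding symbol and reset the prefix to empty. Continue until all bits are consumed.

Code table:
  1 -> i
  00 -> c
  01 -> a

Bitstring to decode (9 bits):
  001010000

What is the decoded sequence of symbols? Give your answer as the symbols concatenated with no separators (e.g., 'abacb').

Bit 0: prefix='0' (no match yet)
Bit 1: prefix='00' -> emit 'c', reset
Bit 2: prefix='1' -> emit 'i', reset
Bit 3: prefix='0' (no match yet)
Bit 4: prefix='01' -> emit 'a', reset
Bit 5: prefix='0' (no match yet)
Bit 6: prefix='00' -> emit 'c', reset
Bit 7: prefix='0' (no match yet)
Bit 8: prefix='00' -> emit 'c', reset

Answer: ciacc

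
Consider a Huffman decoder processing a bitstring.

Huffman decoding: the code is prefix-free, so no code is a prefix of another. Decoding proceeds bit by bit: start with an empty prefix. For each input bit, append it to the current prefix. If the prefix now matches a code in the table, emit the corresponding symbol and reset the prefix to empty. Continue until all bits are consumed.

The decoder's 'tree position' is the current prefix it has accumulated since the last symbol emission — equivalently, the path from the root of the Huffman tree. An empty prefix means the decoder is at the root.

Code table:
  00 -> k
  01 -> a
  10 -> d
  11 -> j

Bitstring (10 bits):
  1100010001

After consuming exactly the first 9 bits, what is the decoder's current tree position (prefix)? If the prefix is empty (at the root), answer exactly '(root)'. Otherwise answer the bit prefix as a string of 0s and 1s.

Bit 0: prefix='1' (no match yet)
Bit 1: prefix='11' -> emit 'j', reset
Bit 2: prefix='0' (no match yet)
Bit 3: prefix='00' -> emit 'k', reset
Bit 4: prefix='0' (no match yet)
Bit 5: prefix='01' -> emit 'a', reset
Bit 6: prefix='0' (no match yet)
Bit 7: prefix='00' -> emit 'k', reset
Bit 8: prefix='0' (no match yet)

Answer: 0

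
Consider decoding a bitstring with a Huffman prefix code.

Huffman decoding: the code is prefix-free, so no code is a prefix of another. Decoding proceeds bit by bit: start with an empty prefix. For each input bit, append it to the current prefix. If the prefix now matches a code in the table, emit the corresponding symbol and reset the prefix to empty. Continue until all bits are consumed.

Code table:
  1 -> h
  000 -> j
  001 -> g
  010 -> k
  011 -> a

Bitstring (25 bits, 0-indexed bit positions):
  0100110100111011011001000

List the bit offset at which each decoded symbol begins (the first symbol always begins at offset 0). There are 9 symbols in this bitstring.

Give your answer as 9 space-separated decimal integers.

Answer: 0 3 6 9 12 13 16 19 22

Derivation:
Bit 0: prefix='0' (no match yet)
Bit 1: prefix='01' (no match yet)
Bit 2: prefix='010' -> emit 'k', reset
Bit 3: prefix='0' (no match yet)
Bit 4: prefix='01' (no match yet)
Bit 5: prefix='011' -> emit 'a', reset
Bit 6: prefix='0' (no match yet)
Bit 7: prefix='01' (no match yet)
Bit 8: prefix='010' -> emit 'k', reset
Bit 9: prefix='0' (no match yet)
Bit 10: prefix='01' (no match yet)
Bit 11: prefix='011' -> emit 'a', reset
Bit 12: prefix='1' -> emit 'h', reset
Bit 13: prefix='0' (no match yet)
Bit 14: prefix='01' (no match yet)
Bit 15: prefix='011' -> emit 'a', reset
Bit 16: prefix='0' (no match yet)
Bit 17: prefix='01' (no match yet)
Bit 18: prefix='011' -> emit 'a', reset
Bit 19: prefix='0' (no match yet)
Bit 20: prefix='00' (no match yet)
Bit 21: prefix='001' -> emit 'g', reset
Bit 22: prefix='0' (no match yet)
Bit 23: prefix='00' (no match yet)
Bit 24: prefix='000' -> emit 'j', reset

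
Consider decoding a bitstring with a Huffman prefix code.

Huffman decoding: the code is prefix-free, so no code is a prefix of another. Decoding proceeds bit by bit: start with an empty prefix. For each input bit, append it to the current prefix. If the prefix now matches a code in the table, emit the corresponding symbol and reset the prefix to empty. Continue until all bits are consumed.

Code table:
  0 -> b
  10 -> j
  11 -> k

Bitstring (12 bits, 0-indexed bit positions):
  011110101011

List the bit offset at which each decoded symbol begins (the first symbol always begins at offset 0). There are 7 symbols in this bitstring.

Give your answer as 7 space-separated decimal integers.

Answer: 0 1 3 5 6 8 10

Derivation:
Bit 0: prefix='0' -> emit 'b', reset
Bit 1: prefix='1' (no match yet)
Bit 2: prefix='11' -> emit 'k', reset
Bit 3: prefix='1' (no match yet)
Bit 4: prefix='11' -> emit 'k', reset
Bit 5: prefix='0' -> emit 'b', reset
Bit 6: prefix='1' (no match yet)
Bit 7: prefix='10' -> emit 'j', reset
Bit 8: prefix='1' (no match yet)
Bit 9: prefix='10' -> emit 'j', reset
Bit 10: prefix='1' (no match yet)
Bit 11: prefix='11' -> emit 'k', reset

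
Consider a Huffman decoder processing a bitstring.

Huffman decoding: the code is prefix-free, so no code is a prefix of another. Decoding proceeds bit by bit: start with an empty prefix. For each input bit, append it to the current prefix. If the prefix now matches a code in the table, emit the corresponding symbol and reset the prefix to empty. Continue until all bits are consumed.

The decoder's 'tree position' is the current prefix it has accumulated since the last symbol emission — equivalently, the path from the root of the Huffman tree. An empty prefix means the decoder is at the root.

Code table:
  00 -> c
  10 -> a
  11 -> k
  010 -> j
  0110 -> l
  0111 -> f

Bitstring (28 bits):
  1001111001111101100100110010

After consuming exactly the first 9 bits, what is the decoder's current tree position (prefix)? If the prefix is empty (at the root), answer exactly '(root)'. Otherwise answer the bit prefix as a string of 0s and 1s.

Answer: 0

Derivation:
Bit 0: prefix='1' (no match yet)
Bit 1: prefix='10' -> emit 'a', reset
Bit 2: prefix='0' (no match yet)
Bit 3: prefix='01' (no match yet)
Bit 4: prefix='011' (no match yet)
Bit 5: prefix='0111' -> emit 'f', reset
Bit 6: prefix='1' (no match yet)
Bit 7: prefix='10' -> emit 'a', reset
Bit 8: prefix='0' (no match yet)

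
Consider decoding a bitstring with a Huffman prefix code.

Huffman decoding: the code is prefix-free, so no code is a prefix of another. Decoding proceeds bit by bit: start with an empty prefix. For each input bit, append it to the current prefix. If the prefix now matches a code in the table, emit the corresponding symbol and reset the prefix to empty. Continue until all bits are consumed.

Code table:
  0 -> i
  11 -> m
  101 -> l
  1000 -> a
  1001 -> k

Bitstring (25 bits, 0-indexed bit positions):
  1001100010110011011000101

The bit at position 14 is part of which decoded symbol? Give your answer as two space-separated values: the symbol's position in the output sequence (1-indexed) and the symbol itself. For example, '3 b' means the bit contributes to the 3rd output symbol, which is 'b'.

Bit 0: prefix='1' (no match yet)
Bit 1: prefix='10' (no match yet)
Bit 2: prefix='100' (no match yet)
Bit 3: prefix='1001' -> emit 'k', reset
Bit 4: prefix='1' (no match yet)
Bit 5: prefix='10' (no match yet)
Bit 6: prefix='100' (no match yet)
Bit 7: prefix='1000' -> emit 'a', reset
Bit 8: prefix='1' (no match yet)
Bit 9: prefix='10' (no match yet)
Bit 10: prefix='101' -> emit 'l', reset
Bit 11: prefix='1' (no match yet)
Bit 12: prefix='10' (no match yet)
Bit 13: prefix='100' (no match yet)
Bit 14: prefix='1001' -> emit 'k', reset
Bit 15: prefix='1' (no match yet)
Bit 16: prefix='10' (no match yet)
Bit 17: prefix='101' -> emit 'l', reset
Bit 18: prefix='1' (no match yet)

Answer: 4 k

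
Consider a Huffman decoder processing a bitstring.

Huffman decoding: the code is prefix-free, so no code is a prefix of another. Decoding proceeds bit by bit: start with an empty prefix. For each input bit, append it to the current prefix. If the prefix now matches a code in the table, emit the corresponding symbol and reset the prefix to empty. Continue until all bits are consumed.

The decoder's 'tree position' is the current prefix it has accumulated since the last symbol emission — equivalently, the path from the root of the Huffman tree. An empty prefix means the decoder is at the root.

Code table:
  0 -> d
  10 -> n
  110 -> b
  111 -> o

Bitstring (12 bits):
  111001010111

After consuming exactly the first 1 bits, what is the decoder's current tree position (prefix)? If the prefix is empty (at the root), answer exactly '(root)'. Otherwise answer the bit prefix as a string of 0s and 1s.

Answer: 1

Derivation:
Bit 0: prefix='1' (no match yet)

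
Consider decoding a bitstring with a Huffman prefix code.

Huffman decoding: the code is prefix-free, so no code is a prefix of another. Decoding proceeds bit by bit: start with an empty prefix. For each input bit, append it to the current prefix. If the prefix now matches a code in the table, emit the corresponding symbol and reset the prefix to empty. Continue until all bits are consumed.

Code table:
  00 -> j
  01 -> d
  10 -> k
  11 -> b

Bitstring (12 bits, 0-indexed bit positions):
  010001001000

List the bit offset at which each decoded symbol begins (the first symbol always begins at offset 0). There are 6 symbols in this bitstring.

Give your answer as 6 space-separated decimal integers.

Answer: 0 2 4 6 8 10

Derivation:
Bit 0: prefix='0' (no match yet)
Bit 1: prefix='01' -> emit 'd', reset
Bit 2: prefix='0' (no match yet)
Bit 3: prefix='00' -> emit 'j', reset
Bit 4: prefix='0' (no match yet)
Bit 5: prefix='01' -> emit 'd', reset
Bit 6: prefix='0' (no match yet)
Bit 7: prefix='00' -> emit 'j', reset
Bit 8: prefix='1' (no match yet)
Bit 9: prefix='10' -> emit 'k', reset
Bit 10: prefix='0' (no match yet)
Bit 11: prefix='00' -> emit 'j', reset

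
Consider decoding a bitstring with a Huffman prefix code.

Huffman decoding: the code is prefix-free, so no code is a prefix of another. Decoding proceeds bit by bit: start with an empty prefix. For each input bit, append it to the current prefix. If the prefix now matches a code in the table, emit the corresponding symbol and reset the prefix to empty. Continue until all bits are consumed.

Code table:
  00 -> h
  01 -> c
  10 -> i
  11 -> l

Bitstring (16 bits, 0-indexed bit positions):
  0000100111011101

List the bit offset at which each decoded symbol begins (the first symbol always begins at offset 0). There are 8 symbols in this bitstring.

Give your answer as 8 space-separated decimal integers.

Answer: 0 2 4 6 8 10 12 14

Derivation:
Bit 0: prefix='0' (no match yet)
Bit 1: prefix='00' -> emit 'h', reset
Bit 2: prefix='0' (no match yet)
Bit 3: prefix='00' -> emit 'h', reset
Bit 4: prefix='1' (no match yet)
Bit 5: prefix='10' -> emit 'i', reset
Bit 6: prefix='0' (no match yet)
Bit 7: prefix='01' -> emit 'c', reset
Bit 8: prefix='1' (no match yet)
Bit 9: prefix='11' -> emit 'l', reset
Bit 10: prefix='0' (no match yet)
Bit 11: prefix='01' -> emit 'c', reset
Bit 12: prefix='1' (no match yet)
Bit 13: prefix='11' -> emit 'l', reset
Bit 14: prefix='0' (no match yet)
Bit 15: prefix='01' -> emit 'c', reset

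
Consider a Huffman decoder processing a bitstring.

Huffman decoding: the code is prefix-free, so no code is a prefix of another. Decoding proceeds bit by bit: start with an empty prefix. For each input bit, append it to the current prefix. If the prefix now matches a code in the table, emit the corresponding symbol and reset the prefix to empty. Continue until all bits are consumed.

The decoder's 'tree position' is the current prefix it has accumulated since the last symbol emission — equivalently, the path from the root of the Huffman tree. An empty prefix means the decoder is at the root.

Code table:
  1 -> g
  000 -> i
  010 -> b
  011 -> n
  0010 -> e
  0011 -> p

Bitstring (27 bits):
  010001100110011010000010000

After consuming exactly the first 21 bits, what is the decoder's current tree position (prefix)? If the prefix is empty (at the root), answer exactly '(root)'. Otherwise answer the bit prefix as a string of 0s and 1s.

Bit 0: prefix='0' (no match yet)
Bit 1: prefix='01' (no match yet)
Bit 2: prefix='010' -> emit 'b', reset
Bit 3: prefix='0' (no match yet)
Bit 4: prefix='00' (no match yet)
Bit 5: prefix='001' (no match yet)
Bit 6: prefix='0011' -> emit 'p', reset
Bit 7: prefix='0' (no match yet)
Bit 8: prefix='00' (no match yet)
Bit 9: prefix='001' (no match yet)
Bit 10: prefix='0011' -> emit 'p', reset
Bit 11: prefix='0' (no match yet)
Bit 12: prefix='00' (no match yet)
Bit 13: prefix='001' (no match yet)
Bit 14: prefix='0011' -> emit 'p', reset
Bit 15: prefix='0' (no match yet)
Bit 16: prefix='01' (no match yet)
Bit 17: prefix='010' -> emit 'b', reset
Bit 18: prefix='0' (no match yet)
Bit 19: prefix='00' (no match yet)
Bit 20: prefix='000' -> emit 'i', reset

Answer: (root)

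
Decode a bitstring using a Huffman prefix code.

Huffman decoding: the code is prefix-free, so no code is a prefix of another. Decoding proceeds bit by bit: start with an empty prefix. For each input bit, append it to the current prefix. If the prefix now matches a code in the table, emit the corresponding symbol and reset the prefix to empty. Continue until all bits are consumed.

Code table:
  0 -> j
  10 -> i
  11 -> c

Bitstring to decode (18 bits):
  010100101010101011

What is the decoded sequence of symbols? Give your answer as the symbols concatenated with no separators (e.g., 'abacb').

Answer: jiijiiiiic

Derivation:
Bit 0: prefix='0' -> emit 'j', reset
Bit 1: prefix='1' (no match yet)
Bit 2: prefix='10' -> emit 'i', reset
Bit 3: prefix='1' (no match yet)
Bit 4: prefix='10' -> emit 'i', reset
Bit 5: prefix='0' -> emit 'j', reset
Bit 6: prefix='1' (no match yet)
Bit 7: prefix='10' -> emit 'i', reset
Bit 8: prefix='1' (no match yet)
Bit 9: prefix='10' -> emit 'i', reset
Bit 10: prefix='1' (no match yet)
Bit 11: prefix='10' -> emit 'i', reset
Bit 12: prefix='1' (no match yet)
Bit 13: prefix='10' -> emit 'i', reset
Bit 14: prefix='1' (no match yet)
Bit 15: prefix='10' -> emit 'i', reset
Bit 16: prefix='1' (no match yet)
Bit 17: prefix='11' -> emit 'c', reset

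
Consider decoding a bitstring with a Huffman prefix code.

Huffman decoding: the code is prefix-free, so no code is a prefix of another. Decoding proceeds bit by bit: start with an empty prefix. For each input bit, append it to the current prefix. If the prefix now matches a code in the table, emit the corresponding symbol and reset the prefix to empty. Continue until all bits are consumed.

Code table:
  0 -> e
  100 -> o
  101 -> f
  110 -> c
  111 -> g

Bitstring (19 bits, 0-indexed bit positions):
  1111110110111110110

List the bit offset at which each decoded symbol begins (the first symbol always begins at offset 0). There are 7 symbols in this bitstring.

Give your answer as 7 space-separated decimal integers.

Bit 0: prefix='1' (no match yet)
Bit 1: prefix='11' (no match yet)
Bit 2: prefix='111' -> emit 'g', reset
Bit 3: prefix='1' (no match yet)
Bit 4: prefix='11' (no match yet)
Bit 5: prefix='111' -> emit 'g', reset
Bit 6: prefix='0' -> emit 'e', reset
Bit 7: prefix='1' (no match yet)
Bit 8: prefix='11' (no match yet)
Bit 9: prefix='110' -> emit 'c', reset
Bit 10: prefix='1' (no match yet)
Bit 11: prefix='11' (no match yet)
Bit 12: prefix='111' -> emit 'g', reset
Bit 13: prefix='1' (no match yet)
Bit 14: prefix='11' (no match yet)
Bit 15: prefix='110' -> emit 'c', reset
Bit 16: prefix='1' (no match yet)
Bit 17: prefix='11' (no match yet)
Bit 18: prefix='110' -> emit 'c', reset

Answer: 0 3 6 7 10 13 16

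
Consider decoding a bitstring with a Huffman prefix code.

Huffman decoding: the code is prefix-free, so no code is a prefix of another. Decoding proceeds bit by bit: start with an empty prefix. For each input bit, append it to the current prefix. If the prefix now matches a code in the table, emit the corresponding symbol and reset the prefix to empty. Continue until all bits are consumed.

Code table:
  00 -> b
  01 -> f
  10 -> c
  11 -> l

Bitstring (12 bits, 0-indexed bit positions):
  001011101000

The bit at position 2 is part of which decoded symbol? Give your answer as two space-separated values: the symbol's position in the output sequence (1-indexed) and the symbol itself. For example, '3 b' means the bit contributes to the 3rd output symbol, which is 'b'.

Bit 0: prefix='0' (no match yet)
Bit 1: prefix='00' -> emit 'b', reset
Bit 2: prefix='1' (no match yet)
Bit 3: prefix='10' -> emit 'c', reset
Bit 4: prefix='1' (no match yet)
Bit 5: prefix='11' -> emit 'l', reset
Bit 6: prefix='1' (no match yet)

Answer: 2 c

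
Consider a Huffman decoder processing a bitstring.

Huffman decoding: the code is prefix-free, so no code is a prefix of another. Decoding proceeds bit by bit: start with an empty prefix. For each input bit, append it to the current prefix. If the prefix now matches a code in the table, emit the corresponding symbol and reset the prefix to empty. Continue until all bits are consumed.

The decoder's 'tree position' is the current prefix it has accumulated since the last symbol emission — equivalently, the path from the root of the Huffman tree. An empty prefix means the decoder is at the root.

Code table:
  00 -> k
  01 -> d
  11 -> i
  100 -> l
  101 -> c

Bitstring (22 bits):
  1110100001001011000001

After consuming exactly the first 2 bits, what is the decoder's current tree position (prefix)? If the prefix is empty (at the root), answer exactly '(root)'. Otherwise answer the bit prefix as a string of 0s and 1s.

Bit 0: prefix='1' (no match yet)
Bit 1: prefix='11' -> emit 'i', reset

Answer: (root)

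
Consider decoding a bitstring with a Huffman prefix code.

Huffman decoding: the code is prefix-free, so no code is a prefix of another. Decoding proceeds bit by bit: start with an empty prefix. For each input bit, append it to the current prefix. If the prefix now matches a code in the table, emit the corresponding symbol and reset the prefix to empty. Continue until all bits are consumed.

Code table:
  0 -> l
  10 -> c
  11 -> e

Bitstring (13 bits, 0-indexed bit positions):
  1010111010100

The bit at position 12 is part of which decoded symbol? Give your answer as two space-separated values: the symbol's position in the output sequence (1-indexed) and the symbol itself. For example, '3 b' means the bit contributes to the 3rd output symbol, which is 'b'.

Bit 0: prefix='1' (no match yet)
Bit 1: prefix='10' -> emit 'c', reset
Bit 2: prefix='1' (no match yet)
Bit 3: prefix='10' -> emit 'c', reset
Bit 4: prefix='1' (no match yet)
Bit 5: prefix='11' -> emit 'e', reset
Bit 6: prefix='1' (no match yet)
Bit 7: prefix='10' -> emit 'c', reset
Bit 8: prefix='1' (no match yet)
Bit 9: prefix='10' -> emit 'c', reset
Bit 10: prefix='1' (no match yet)
Bit 11: prefix='10' -> emit 'c', reset
Bit 12: prefix='0' -> emit 'l', reset

Answer: 7 l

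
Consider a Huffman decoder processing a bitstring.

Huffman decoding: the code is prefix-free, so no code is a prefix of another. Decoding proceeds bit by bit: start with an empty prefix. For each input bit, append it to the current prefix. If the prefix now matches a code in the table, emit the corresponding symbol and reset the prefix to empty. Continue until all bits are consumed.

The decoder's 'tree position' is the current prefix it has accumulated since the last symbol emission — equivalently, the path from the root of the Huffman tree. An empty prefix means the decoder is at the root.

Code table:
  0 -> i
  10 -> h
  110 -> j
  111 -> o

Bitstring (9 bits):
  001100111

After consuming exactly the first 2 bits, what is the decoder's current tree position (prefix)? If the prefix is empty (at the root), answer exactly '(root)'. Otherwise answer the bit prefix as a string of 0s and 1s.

Bit 0: prefix='0' -> emit 'i', reset
Bit 1: prefix='0' -> emit 'i', reset

Answer: (root)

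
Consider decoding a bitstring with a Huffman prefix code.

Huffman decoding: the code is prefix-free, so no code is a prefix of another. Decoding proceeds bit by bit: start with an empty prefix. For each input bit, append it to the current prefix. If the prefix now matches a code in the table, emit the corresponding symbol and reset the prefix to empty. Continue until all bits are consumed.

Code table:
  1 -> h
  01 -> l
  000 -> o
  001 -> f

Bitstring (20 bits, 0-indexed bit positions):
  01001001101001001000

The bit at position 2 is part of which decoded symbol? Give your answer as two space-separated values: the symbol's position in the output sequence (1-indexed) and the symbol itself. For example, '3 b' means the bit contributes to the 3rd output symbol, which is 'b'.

Answer: 2 f

Derivation:
Bit 0: prefix='0' (no match yet)
Bit 1: prefix='01' -> emit 'l', reset
Bit 2: prefix='0' (no match yet)
Bit 3: prefix='00' (no match yet)
Bit 4: prefix='001' -> emit 'f', reset
Bit 5: prefix='0' (no match yet)
Bit 6: prefix='00' (no match yet)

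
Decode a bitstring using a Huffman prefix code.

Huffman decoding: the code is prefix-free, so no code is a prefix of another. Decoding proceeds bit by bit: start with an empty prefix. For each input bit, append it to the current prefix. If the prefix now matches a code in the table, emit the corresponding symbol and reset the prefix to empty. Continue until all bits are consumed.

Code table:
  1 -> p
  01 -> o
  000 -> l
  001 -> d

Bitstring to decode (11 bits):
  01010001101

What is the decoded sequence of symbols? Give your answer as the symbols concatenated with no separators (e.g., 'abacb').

Answer: oolppo

Derivation:
Bit 0: prefix='0' (no match yet)
Bit 1: prefix='01' -> emit 'o', reset
Bit 2: prefix='0' (no match yet)
Bit 3: prefix='01' -> emit 'o', reset
Bit 4: prefix='0' (no match yet)
Bit 5: prefix='00' (no match yet)
Bit 6: prefix='000' -> emit 'l', reset
Bit 7: prefix='1' -> emit 'p', reset
Bit 8: prefix='1' -> emit 'p', reset
Bit 9: prefix='0' (no match yet)
Bit 10: prefix='01' -> emit 'o', reset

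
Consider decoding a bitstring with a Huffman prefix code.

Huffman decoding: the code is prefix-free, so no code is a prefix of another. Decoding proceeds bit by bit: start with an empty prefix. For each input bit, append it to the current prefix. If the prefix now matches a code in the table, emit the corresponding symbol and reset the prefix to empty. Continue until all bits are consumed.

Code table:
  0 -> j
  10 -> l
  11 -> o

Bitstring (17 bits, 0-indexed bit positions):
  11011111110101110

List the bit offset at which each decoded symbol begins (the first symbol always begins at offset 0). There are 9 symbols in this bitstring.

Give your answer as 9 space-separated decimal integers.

Answer: 0 2 3 5 7 9 11 13 15

Derivation:
Bit 0: prefix='1' (no match yet)
Bit 1: prefix='11' -> emit 'o', reset
Bit 2: prefix='0' -> emit 'j', reset
Bit 3: prefix='1' (no match yet)
Bit 4: prefix='11' -> emit 'o', reset
Bit 5: prefix='1' (no match yet)
Bit 6: prefix='11' -> emit 'o', reset
Bit 7: prefix='1' (no match yet)
Bit 8: prefix='11' -> emit 'o', reset
Bit 9: prefix='1' (no match yet)
Bit 10: prefix='10' -> emit 'l', reset
Bit 11: prefix='1' (no match yet)
Bit 12: prefix='10' -> emit 'l', reset
Bit 13: prefix='1' (no match yet)
Bit 14: prefix='11' -> emit 'o', reset
Bit 15: prefix='1' (no match yet)
Bit 16: prefix='10' -> emit 'l', reset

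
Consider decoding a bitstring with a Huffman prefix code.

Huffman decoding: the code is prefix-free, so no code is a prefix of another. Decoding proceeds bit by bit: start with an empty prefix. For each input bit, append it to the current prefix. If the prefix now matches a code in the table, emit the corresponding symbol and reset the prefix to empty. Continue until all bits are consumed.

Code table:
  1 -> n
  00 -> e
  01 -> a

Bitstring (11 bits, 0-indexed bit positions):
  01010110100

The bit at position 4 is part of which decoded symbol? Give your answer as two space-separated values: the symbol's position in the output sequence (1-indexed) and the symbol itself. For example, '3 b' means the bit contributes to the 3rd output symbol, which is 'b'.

Bit 0: prefix='0' (no match yet)
Bit 1: prefix='01' -> emit 'a', reset
Bit 2: prefix='0' (no match yet)
Bit 3: prefix='01' -> emit 'a', reset
Bit 4: prefix='0' (no match yet)
Bit 5: prefix='01' -> emit 'a', reset
Bit 6: prefix='1' -> emit 'n', reset
Bit 7: prefix='0' (no match yet)
Bit 8: prefix='01' -> emit 'a', reset

Answer: 3 a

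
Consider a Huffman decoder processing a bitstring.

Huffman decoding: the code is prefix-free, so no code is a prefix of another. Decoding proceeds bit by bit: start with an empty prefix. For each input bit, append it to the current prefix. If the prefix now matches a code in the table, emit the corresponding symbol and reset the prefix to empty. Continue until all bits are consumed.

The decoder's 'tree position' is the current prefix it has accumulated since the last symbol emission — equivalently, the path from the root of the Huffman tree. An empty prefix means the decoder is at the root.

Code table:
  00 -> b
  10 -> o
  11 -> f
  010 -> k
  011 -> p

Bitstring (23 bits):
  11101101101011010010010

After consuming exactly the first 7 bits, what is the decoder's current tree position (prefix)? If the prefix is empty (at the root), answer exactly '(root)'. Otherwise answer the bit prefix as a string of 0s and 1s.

Answer: 0

Derivation:
Bit 0: prefix='1' (no match yet)
Bit 1: prefix='11' -> emit 'f', reset
Bit 2: prefix='1' (no match yet)
Bit 3: prefix='10' -> emit 'o', reset
Bit 4: prefix='1' (no match yet)
Bit 5: prefix='11' -> emit 'f', reset
Bit 6: prefix='0' (no match yet)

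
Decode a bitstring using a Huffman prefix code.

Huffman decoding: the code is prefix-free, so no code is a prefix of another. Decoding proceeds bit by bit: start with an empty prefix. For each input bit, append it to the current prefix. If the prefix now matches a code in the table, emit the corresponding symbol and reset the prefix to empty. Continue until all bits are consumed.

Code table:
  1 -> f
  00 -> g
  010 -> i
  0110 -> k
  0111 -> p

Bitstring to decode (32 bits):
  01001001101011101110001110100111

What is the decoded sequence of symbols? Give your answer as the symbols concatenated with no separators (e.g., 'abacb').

Bit 0: prefix='0' (no match yet)
Bit 1: prefix='01' (no match yet)
Bit 2: prefix='010' -> emit 'i', reset
Bit 3: prefix='0' (no match yet)
Bit 4: prefix='01' (no match yet)
Bit 5: prefix='010' -> emit 'i', reset
Bit 6: prefix='0' (no match yet)
Bit 7: prefix='01' (no match yet)
Bit 8: prefix='011' (no match yet)
Bit 9: prefix='0110' -> emit 'k', reset
Bit 10: prefix='1' -> emit 'f', reset
Bit 11: prefix='0' (no match yet)
Bit 12: prefix='01' (no match yet)
Bit 13: prefix='011' (no match yet)
Bit 14: prefix='0111' -> emit 'p', reset
Bit 15: prefix='0' (no match yet)
Bit 16: prefix='01' (no match yet)
Bit 17: prefix='011' (no match yet)
Bit 18: prefix='0111' -> emit 'p', reset
Bit 19: prefix='0' (no match yet)
Bit 20: prefix='00' -> emit 'g', reset
Bit 21: prefix='0' (no match yet)
Bit 22: prefix='01' (no match yet)
Bit 23: prefix='011' (no match yet)
Bit 24: prefix='0111' -> emit 'p', reset
Bit 25: prefix='0' (no match yet)
Bit 26: prefix='01' (no match yet)
Bit 27: prefix='010' -> emit 'i', reset
Bit 28: prefix='0' (no match yet)
Bit 29: prefix='01' (no match yet)
Bit 30: prefix='011' (no match yet)
Bit 31: prefix='0111' -> emit 'p', reset

Answer: iikfppgpip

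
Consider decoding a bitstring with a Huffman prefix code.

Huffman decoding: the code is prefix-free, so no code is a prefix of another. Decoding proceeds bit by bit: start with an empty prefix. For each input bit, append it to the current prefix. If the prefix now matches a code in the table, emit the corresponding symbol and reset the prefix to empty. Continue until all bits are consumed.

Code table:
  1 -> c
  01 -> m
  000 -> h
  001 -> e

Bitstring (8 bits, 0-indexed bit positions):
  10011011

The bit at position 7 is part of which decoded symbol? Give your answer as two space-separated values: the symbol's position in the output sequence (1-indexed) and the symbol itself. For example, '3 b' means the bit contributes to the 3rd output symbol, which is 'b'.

Answer: 5 c

Derivation:
Bit 0: prefix='1' -> emit 'c', reset
Bit 1: prefix='0' (no match yet)
Bit 2: prefix='00' (no match yet)
Bit 3: prefix='001' -> emit 'e', reset
Bit 4: prefix='1' -> emit 'c', reset
Bit 5: prefix='0' (no match yet)
Bit 6: prefix='01' -> emit 'm', reset
Bit 7: prefix='1' -> emit 'c', reset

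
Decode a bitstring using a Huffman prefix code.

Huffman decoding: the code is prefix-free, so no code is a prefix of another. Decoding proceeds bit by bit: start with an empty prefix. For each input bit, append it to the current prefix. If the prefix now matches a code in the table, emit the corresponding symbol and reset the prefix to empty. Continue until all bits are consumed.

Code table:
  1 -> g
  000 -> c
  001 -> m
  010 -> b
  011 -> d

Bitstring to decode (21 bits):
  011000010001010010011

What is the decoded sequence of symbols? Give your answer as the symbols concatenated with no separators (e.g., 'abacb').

Answer: dcbmbbd

Derivation:
Bit 0: prefix='0' (no match yet)
Bit 1: prefix='01' (no match yet)
Bit 2: prefix='011' -> emit 'd', reset
Bit 3: prefix='0' (no match yet)
Bit 4: prefix='00' (no match yet)
Bit 5: prefix='000' -> emit 'c', reset
Bit 6: prefix='0' (no match yet)
Bit 7: prefix='01' (no match yet)
Bit 8: prefix='010' -> emit 'b', reset
Bit 9: prefix='0' (no match yet)
Bit 10: prefix='00' (no match yet)
Bit 11: prefix='001' -> emit 'm', reset
Bit 12: prefix='0' (no match yet)
Bit 13: prefix='01' (no match yet)
Bit 14: prefix='010' -> emit 'b', reset
Bit 15: prefix='0' (no match yet)
Bit 16: prefix='01' (no match yet)
Bit 17: prefix='010' -> emit 'b', reset
Bit 18: prefix='0' (no match yet)
Bit 19: prefix='01' (no match yet)
Bit 20: prefix='011' -> emit 'd', reset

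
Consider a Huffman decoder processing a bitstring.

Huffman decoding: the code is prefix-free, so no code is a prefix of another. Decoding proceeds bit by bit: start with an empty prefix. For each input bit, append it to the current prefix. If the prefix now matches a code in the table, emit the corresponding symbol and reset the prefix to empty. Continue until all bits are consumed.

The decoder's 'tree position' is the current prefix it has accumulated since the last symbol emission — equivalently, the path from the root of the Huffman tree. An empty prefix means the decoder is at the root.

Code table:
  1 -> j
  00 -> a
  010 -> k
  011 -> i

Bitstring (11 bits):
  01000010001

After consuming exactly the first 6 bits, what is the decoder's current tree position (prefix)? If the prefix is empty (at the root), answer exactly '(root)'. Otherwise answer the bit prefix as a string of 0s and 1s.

Answer: 0

Derivation:
Bit 0: prefix='0' (no match yet)
Bit 1: prefix='01' (no match yet)
Bit 2: prefix='010' -> emit 'k', reset
Bit 3: prefix='0' (no match yet)
Bit 4: prefix='00' -> emit 'a', reset
Bit 5: prefix='0' (no match yet)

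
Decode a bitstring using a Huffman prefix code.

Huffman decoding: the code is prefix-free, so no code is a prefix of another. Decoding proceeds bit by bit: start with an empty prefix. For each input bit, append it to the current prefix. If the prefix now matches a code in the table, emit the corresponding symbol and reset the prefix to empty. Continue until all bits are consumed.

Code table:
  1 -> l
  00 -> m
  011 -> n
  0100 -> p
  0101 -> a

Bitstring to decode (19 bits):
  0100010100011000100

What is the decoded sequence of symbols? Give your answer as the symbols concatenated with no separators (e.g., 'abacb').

Bit 0: prefix='0' (no match yet)
Bit 1: prefix='01' (no match yet)
Bit 2: prefix='010' (no match yet)
Bit 3: prefix='0100' -> emit 'p', reset
Bit 4: prefix='0' (no match yet)
Bit 5: prefix='01' (no match yet)
Bit 6: prefix='010' (no match yet)
Bit 7: prefix='0101' -> emit 'a', reset
Bit 8: prefix='0' (no match yet)
Bit 9: prefix='00' -> emit 'm', reset
Bit 10: prefix='0' (no match yet)
Bit 11: prefix='01' (no match yet)
Bit 12: prefix='011' -> emit 'n', reset
Bit 13: prefix='0' (no match yet)
Bit 14: prefix='00' -> emit 'm', reset
Bit 15: prefix='0' (no match yet)
Bit 16: prefix='01' (no match yet)
Bit 17: prefix='010' (no match yet)
Bit 18: prefix='0100' -> emit 'p', reset

Answer: pamnmp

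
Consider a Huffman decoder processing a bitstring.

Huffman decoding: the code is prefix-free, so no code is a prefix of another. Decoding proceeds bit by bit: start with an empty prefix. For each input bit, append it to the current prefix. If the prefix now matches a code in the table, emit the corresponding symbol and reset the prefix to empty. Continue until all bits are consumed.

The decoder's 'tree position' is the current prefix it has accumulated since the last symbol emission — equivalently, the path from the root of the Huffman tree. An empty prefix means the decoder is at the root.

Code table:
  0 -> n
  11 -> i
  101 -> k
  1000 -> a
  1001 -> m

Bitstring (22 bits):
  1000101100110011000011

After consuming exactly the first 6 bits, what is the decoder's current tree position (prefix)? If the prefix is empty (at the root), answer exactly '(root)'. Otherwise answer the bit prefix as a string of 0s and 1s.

Answer: 10

Derivation:
Bit 0: prefix='1' (no match yet)
Bit 1: prefix='10' (no match yet)
Bit 2: prefix='100' (no match yet)
Bit 3: prefix='1000' -> emit 'a', reset
Bit 4: prefix='1' (no match yet)
Bit 5: prefix='10' (no match yet)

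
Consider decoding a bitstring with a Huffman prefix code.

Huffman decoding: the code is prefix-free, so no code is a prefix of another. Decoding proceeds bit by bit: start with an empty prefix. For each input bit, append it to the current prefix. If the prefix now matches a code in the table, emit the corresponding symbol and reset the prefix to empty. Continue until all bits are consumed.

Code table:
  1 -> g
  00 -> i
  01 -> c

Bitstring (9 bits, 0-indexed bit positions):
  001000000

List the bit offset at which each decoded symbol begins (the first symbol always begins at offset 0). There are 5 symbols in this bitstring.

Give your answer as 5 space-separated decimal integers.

Bit 0: prefix='0' (no match yet)
Bit 1: prefix='00' -> emit 'i', reset
Bit 2: prefix='1' -> emit 'g', reset
Bit 3: prefix='0' (no match yet)
Bit 4: prefix='00' -> emit 'i', reset
Bit 5: prefix='0' (no match yet)
Bit 6: prefix='00' -> emit 'i', reset
Bit 7: prefix='0' (no match yet)
Bit 8: prefix='00' -> emit 'i', reset

Answer: 0 2 3 5 7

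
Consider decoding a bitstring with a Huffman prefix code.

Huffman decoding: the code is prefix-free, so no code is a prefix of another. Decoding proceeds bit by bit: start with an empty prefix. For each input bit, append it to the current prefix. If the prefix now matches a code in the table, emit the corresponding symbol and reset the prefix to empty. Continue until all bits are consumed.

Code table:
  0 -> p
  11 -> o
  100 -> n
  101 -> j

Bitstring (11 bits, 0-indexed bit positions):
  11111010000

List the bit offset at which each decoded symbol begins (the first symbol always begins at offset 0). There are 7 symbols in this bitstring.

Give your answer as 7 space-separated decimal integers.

Bit 0: prefix='1' (no match yet)
Bit 1: prefix='11' -> emit 'o', reset
Bit 2: prefix='1' (no match yet)
Bit 3: prefix='11' -> emit 'o', reset
Bit 4: prefix='1' (no match yet)
Bit 5: prefix='10' (no match yet)
Bit 6: prefix='101' -> emit 'j', reset
Bit 7: prefix='0' -> emit 'p', reset
Bit 8: prefix='0' -> emit 'p', reset
Bit 9: prefix='0' -> emit 'p', reset
Bit 10: prefix='0' -> emit 'p', reset

Answer: 0 2 4 7 8 9 10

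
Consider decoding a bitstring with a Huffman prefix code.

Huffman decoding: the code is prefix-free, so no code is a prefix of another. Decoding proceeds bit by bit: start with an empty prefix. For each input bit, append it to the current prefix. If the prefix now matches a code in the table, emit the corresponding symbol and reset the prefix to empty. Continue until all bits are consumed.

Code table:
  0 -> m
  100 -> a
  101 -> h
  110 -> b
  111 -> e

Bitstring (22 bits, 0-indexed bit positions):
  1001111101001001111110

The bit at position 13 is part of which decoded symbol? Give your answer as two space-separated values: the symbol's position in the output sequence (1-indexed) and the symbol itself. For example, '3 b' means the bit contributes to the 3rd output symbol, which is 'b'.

Answer: 5 a

Derivation:
Bit 0: prefix='1' (no match yet)
Bit 1: prefix='10' (no match yet)
Bit 2: prefix='100' -> emit 'a', reset
Bit 3: prefix='1' (no match yet)
Bit 4: prefix='11' (no match yet)
Bit 5: prefix='111' -> emit 'e', reset
Bit 6: prefix='1' (no match yet)
Bit 7: prefix='11' (no match yet)
Bit 8: prefix='110' -> emit 'b', reset
Bit 9: prefix='1' (no match yet)
Bit 10: prefix='10' (no match yet)
Bit 11: prefix='100' -> emit 'a', reset
Bit 12: prefix='1' (no match yet)
Bit 13: prefix='10' (no match yet)
Bit 14: prefix='100' -> emit 'a', reset
Bit 15: prefix='1' (no match yet)
Bit 16: prefix='11' (no match yet)
Bit 17: prefix='111' -> emit 'e', reset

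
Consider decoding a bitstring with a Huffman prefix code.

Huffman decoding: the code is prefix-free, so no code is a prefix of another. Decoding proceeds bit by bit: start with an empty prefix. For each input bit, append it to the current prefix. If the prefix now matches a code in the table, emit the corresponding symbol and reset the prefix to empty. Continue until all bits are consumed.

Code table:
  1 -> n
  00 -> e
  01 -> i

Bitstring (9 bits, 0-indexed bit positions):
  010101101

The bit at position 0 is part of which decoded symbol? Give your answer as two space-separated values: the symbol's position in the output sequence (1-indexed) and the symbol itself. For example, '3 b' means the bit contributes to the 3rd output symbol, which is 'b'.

Answer: 1 i

Derivation:
Bit 0: prefix='0' (no match yet)
Bit 1: prefix='01' -> emit 'i', reset
Bit 2: prefix='0' (no match yet)
Bit 3: prefix='01' -> emit 'i', reset
Bit 4: prefix='0' (no match yet)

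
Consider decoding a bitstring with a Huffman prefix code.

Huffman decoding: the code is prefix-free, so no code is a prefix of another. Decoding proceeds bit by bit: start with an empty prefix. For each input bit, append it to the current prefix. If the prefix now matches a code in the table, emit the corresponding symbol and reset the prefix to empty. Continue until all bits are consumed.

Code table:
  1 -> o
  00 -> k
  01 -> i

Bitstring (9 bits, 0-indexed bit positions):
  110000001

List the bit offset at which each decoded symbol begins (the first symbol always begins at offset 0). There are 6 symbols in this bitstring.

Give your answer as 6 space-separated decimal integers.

Bit 0: prefix='1' -> emit 'o', reset
Bit 1: prefix='1' -> emit 'o', reset
Bit 2: prefix='0' (no match yet)
Bit 3: prefix='00' -> emit 'k', reset
Bit 4: prefix='0' (no match yet)
Bit 5: prefix='00' -> emit 'k', reset
Bit 6: prefix='0' (no match yet)
Bit 7: prefix='00' -> emit 'k', reset
Bit 8: prefix='1' -> emit 'o', reset

Answer: 0 1 2 4 6 8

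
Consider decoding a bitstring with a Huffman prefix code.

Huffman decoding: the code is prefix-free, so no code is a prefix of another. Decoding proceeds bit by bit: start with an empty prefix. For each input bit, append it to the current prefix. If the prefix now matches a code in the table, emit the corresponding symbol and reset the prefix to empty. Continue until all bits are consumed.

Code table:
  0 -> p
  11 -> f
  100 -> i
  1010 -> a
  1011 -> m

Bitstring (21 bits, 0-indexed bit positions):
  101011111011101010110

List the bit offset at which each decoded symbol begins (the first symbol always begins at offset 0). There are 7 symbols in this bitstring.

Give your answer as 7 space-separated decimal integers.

Bit 0: prefix='1' (no match yet)
Bit 1: prefix='10' (no match yet)
Bit 2: prefix='101' (no match yet)
Bit 3: prefix='1010' -> emit 'a', reset
Bit 4: prefix='1' (no match yet)
Bit 5: prefix='11' -> emit 'f', reset
Bit 6: prefix='1' (no match yet)
Bit 7: prefix='11' -> emit 'f', reset
Bit 8: prefix='1' (no match yet)
Bit 9: prefix='10' (no match yet)
Bit 10: prefix='101' (no match yet)
Bit 11: prefix='1011' -> emit 'm', reset
Bit 12: prefix='1' (no match yet)
Bit 13: prefix='10' (no match yet)
Bit 14: prefix='101' (no match yet)
Bit 15: prefix='1010' -> emit 'a', reset
Bit 16: prefix='1' (no match yet)
Bit 17: prefix='10' (no match yet)
Bit 18: prefix='101' (no match yet)
Bit 19: prefix='1011' -> emit 'm', reset
Bit 20: prefix='0' -> emit 'p', reset

Answer: 0 4 6 8 12 16 20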